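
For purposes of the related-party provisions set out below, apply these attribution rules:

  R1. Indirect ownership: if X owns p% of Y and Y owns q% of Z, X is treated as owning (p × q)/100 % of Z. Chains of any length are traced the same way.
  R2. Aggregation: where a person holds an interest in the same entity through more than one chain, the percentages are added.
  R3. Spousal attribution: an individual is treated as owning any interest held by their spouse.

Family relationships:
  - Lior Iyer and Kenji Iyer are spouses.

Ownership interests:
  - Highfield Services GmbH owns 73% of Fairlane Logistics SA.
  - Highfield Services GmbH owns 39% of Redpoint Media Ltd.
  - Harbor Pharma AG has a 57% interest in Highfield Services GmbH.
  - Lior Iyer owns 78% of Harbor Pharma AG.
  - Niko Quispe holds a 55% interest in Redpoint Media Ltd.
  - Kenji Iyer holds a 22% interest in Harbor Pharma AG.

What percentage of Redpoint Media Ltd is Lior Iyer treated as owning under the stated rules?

22.23%

By spousal attribution (R3), Lior Iyer is treated as also owning Kenji Iyer's interest in Harbor Pharma AG, giving 78% + 22% = 100%.
Chain via Harbor Pharma AG → Highfield Services GmbH (R1): 100% × 57% × 39% = 22.23% of Redpoint Media Ltd.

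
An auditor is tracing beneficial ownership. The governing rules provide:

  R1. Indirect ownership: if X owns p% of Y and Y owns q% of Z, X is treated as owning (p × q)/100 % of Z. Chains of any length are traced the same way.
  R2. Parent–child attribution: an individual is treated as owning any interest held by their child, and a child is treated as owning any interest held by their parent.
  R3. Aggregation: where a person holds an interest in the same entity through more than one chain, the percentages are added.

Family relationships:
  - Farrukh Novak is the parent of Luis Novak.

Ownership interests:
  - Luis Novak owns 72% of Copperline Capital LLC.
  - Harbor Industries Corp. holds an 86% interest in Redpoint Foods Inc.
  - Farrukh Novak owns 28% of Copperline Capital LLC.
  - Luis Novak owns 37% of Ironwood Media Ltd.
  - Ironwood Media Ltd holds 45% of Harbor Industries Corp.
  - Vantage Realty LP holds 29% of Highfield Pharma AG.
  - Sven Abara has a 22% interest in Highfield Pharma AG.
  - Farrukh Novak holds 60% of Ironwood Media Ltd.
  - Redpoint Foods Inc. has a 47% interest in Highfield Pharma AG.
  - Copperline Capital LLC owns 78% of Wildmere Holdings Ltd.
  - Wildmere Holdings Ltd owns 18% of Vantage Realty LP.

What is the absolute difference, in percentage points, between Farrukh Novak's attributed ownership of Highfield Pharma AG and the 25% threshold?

By parent–child attribution (R2), Farrukh Novak is treated as also owning Luis Novak's interest in Ironwood Media Ltd, giving 60% + 37% = 97%.
By parent–child attribution (R2), Farrukh Novak is treated as also owning Luis Novak's interest in Copperline Capital LLC, giving 28% + 72% = 100%.
Chain via Ironwood Media Ltd → Harbor Industries Corp. → Redpoint Foods Inc. (R1): 97% × 45% × 86% × 47% = 17.64333% of Highfield Pharma AG.
Chain via Copperline Capital LLC → Wildmere Holdings Ltd → Vantage Realty LP (R1): 100% × 78% × 18% × 29% = 4.0716% of Highfield Pharma AG.
Aggregating (R3): 17.64333% + 4.0716% = 21.71493%.
21.71493% falls short of the 25% threshold by 3.28507 percentage points.

3.28507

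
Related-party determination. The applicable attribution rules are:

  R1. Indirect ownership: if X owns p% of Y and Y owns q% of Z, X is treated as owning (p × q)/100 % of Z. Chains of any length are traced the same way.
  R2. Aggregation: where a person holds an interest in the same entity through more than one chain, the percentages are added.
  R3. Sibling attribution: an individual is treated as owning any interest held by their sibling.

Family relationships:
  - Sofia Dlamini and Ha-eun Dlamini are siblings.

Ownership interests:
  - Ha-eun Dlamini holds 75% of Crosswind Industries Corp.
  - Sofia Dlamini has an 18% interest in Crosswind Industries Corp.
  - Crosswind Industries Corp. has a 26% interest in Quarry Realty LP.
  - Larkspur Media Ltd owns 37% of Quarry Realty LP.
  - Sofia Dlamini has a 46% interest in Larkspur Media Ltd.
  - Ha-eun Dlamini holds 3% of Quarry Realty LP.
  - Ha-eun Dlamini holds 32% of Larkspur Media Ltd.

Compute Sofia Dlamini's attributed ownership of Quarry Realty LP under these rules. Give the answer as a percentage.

56.04%

By sibling attribution (R3), Sofia Dlamini is treated as also owning Ha-eun Dlamini's interest in Larkspur Media Ltd, giving 46% + 32% = 78%.
By sibling attribution (R3), Sofia Dlamini is treated as also owning Ha-eun Dlamini's interest in Crosswind Industries Corp, giving 18% + 75% = 93%.
By sibling attribution (R3), Sofia Dlamini is treated as owning Ha-eun Dlamini's 3% interest in Quarry Realty LP.
Chain via Larkspur Media Ltd (R1): 78% × 37% = 28.86% of Quarry Realty LP.
Chain via Crosswind Industries Corp. (R1): 93% × 26% = 24.18% of Quarry Realty LP.
Direct interest in Quarry Realty LP: 3%.
Aggregating (R2): 28.86% + 24.18% + 3% = 56.04%.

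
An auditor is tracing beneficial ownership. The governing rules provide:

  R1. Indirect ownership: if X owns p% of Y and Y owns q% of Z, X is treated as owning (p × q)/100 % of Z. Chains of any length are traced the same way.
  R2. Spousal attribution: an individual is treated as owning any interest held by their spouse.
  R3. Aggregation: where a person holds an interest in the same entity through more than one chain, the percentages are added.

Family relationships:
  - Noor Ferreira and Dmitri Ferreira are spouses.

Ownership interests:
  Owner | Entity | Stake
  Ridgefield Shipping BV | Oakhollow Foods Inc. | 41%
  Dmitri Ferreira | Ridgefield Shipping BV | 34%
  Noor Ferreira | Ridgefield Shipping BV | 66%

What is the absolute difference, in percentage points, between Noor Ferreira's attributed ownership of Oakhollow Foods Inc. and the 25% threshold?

16

By spousal attribution (R2), Noor Ferreira is treated as also owning Dmitri Ferreira's interest in Ridgefield Shipping BV, giving 66% + 34% = 100%.
Chain via Ridgefield Shipping BV (R1): 100% × 41% = 41% of Oakhollow Foods Inc.
41% exceeds the 25% threshold by 16 percentage points.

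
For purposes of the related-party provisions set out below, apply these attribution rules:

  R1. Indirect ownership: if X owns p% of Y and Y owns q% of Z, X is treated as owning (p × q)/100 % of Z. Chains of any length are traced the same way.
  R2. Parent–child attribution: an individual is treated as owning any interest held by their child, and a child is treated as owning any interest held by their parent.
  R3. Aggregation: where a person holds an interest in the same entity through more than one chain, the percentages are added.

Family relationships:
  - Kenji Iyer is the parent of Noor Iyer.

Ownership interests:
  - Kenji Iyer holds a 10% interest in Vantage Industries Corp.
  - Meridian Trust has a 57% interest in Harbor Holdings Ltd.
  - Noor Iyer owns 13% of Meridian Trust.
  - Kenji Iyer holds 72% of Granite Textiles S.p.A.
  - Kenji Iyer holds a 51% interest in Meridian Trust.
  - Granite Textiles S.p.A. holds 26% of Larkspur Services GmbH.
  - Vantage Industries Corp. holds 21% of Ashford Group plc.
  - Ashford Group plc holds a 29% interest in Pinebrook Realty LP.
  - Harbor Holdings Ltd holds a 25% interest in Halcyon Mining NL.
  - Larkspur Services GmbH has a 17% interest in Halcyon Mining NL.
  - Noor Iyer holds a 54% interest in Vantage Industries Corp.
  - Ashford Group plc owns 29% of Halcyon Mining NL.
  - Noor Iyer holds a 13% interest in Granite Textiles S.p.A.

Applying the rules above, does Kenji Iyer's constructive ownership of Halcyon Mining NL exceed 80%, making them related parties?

No

By parent–child attribution (R2), Kenji Iyer is treated as also owning Noor Iyer's interest in Granite Textiles S.p.A, giving 72% + 13% = 85%.
By parent–child attribution (R2), Kenji Iyer is treated as also owning Noor Iyer's interest in Meridian Trust, giving 51% + 13% = 64%.
By parent–child attribution (R2), Kenji Iyer is treated as also owning Noor Iyer's interest in Vantage Industries Corp, giving 10% + 54% = 64%.
Chain via Granite Textiles S.p.A. → Larkspur Services GmbH (R1): 85% × 26% × 17% = 3.757% of Halcyon Mining NL.
Chain via Meridian Trust → Harbor Holdings Ltd (R1): 64% × 57% × 25% = 9.12% of Halcyon Mining NL.
Chain via Vantage Industries Corp. → Ashford Group plc (R1): 64% × 21% × 29% = 3.8976% of Halcyon Mining NL.
Aggregating (R3): 3.757% + 9.12% + 3.8976% = 16.7746%.
16.7746% does not exceed the 80% threshold, so Kenji is not a related party to Halcyon Mining NL.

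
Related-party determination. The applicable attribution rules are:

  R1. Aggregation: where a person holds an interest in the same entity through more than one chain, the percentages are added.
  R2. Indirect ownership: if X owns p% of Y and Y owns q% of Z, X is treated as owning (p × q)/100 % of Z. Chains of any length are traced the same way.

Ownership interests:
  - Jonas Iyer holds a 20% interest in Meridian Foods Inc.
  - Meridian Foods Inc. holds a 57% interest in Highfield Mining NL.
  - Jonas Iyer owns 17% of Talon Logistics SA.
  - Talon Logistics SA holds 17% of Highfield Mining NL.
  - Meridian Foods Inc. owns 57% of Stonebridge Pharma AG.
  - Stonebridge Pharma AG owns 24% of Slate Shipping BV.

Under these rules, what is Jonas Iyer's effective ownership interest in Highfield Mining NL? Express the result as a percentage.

14.29%

Chain via Talon Logistics SA (R2): 17% × 17% = 2.89% of Highfield Mining NL.
Chain via Meridian Foods Inc. (R2): 20% × 57% = 11.4% of Highfield Mining NL.
Aggregating (R1): 2.89% + 11.4% = 14.29%.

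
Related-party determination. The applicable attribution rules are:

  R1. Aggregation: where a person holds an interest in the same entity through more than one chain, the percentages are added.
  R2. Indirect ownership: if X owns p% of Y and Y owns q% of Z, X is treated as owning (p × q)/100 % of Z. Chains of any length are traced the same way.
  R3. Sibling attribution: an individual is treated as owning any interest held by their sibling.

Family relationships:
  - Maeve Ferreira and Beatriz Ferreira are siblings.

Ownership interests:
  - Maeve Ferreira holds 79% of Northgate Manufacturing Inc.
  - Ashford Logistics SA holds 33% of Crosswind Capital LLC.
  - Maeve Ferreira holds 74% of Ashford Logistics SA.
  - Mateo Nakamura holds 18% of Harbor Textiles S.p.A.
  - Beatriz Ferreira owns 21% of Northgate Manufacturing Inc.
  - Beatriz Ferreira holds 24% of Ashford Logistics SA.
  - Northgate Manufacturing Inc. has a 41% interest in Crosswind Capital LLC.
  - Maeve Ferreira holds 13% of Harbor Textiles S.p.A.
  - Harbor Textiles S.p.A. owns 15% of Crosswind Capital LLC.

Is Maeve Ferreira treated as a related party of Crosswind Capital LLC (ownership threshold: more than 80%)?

By sibling attribution (R3), Maeve Ferreira is treated as also owning Beatriz Ferreira's interest in Northgate Manufacturing Inc, giving 79% + 21% = 100%.
By sibling attribution (R3), Maeve Ferreira is treated as also owning Beatriz Ferreira's interest in Ashford Logistics SA, giving 74% + 24% = 98%.
Chain via Northgate Manufacturing Inc. (R2): 100% × 41% = 41% of Crosswind Capital LLC.
Chain via Harbor Textiles S.p.A. (R2): 13% × 15% = 1.95% of Crosswind Capital LLC.
Chain via Ashford Logistics SA (R2): 98% × 33% = 32.34% of Crosswind Capital LLC.
Aggregating (R1): 41% + 1.95% + 32.34% = 75.29%.
75.29% does not exceed the 80% threshold, so Maeve is not a related party to Crosswind Capital LLC.

No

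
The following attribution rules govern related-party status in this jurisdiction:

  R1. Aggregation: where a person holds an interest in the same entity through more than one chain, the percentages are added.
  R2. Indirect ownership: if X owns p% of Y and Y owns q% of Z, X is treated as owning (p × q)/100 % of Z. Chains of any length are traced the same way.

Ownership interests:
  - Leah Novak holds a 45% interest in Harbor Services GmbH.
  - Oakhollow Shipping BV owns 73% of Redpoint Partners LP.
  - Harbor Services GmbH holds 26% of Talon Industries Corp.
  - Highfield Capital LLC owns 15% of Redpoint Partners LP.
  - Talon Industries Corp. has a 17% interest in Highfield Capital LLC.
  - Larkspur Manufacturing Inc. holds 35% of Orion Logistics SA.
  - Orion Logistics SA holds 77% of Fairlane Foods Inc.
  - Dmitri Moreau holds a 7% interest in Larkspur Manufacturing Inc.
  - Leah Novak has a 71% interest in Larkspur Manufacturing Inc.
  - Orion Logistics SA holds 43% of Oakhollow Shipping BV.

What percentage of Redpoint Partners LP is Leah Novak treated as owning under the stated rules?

Chain via Larkspur Manufacturing Inc. → Orion Logistics SA → Oakhollow Shipping BV (R2): 71% × 35% × 43% × 73% = 7.800415% of Redpoint Partners LP.
Chain via Harbor Services GmbH → Talon Industries Corp. → Highfield Capital LLC (R2): 45% × 26% × 17% × 15% = 0.29835% of Redpoint Partners LP.
Aggregating (R1): 7.800415% + 0.29835% = 8.098765%.

8.098765%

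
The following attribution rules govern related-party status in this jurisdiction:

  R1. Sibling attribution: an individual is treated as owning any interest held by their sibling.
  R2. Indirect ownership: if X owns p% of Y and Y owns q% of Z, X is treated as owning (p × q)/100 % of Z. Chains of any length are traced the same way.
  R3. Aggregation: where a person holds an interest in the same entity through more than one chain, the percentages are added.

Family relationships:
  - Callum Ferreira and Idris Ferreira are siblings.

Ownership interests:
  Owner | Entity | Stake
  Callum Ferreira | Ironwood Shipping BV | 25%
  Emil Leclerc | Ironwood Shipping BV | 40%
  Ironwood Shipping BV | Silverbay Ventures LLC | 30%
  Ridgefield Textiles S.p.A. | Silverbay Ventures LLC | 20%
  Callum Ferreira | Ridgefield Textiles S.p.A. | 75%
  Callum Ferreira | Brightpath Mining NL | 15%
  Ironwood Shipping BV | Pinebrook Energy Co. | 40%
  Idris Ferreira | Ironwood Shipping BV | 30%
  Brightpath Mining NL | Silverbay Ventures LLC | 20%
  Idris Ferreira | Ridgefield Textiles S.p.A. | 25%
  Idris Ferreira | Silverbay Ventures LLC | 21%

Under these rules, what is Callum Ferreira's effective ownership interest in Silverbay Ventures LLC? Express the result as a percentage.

60.5%

By sibling attribution (R1), Callum Ferreira is treated as also owning Idris Ferreira's interest in Ridgefield Textiles S.p.A, giving 75% + 25% = 100%.
By sibling attribution (R1), Callum Ferreira is treated as also owning Idris Ferreira's interest in Ironwood Shipping BV, giving 25% + 30% = 55%.
By sibling attribution (R1), Callum Ferreira is treated as owning Idris Ferreira's 21% interest in Silverbay Ventures LLC.
Chain via Ridgefield Textiles S.p.A. (R2): 100% × 20% = 20% of Silverbay Ventures LLC.
Chain via Ironwood Shipping BV (R2): 55% × 30% = 16.5% of Silverbay Ventures LLC.
Chain via Brightpath Mining NL (R2): 15% × 20% = 3% of Silverbay Ventures LLC.
Direct interest in Silverbay Ventures LLC: 21%.
Aggregating (R3): 20% + 16.5% + 3% + 21% = 60.5%.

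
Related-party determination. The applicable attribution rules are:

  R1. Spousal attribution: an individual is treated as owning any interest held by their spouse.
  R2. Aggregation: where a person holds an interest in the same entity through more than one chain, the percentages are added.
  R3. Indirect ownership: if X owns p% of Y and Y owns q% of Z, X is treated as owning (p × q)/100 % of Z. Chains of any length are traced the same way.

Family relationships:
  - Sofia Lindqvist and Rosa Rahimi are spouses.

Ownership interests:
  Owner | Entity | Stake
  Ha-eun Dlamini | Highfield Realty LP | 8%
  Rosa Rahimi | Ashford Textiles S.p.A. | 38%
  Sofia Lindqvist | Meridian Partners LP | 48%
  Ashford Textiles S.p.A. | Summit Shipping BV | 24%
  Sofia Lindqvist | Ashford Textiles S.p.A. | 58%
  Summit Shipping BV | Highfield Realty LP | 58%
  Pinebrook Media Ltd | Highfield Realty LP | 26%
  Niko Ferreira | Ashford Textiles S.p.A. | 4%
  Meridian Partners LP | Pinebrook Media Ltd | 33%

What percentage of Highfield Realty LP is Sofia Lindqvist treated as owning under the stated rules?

By spousal attribution (R1), Sofia Lindqvist is treated as also owning Rosa Rahimi's interest in Ashford Textiles S.p.A, giving 58% + 38% = 96%.
Chain via Meridian Partners LP → Pinebrook Media Ltd (R3): 48% × 33% × 26% = 4.1184% of Highfield Realty LP.
Chain via Ashford Textiles S.p.A. → Summit Shipping BV (R3): 96% × 24% × 58% = 13.3632% of Highfield Realty LP.
Aggregating (R2): 4.1184% + 13.3632% = 17.4816%.

17.4816%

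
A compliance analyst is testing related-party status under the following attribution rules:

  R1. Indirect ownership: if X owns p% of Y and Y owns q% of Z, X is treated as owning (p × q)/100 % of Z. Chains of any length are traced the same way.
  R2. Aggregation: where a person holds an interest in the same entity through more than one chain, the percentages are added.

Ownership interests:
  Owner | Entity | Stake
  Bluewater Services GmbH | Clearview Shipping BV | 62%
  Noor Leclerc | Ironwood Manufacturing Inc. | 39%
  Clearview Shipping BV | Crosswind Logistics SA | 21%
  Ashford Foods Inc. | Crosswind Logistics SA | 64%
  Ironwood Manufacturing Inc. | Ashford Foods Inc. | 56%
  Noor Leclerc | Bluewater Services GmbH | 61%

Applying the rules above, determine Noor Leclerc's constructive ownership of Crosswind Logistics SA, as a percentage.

Chain via Bluewater Services GmbH → Clearview Shipping BV (R1): 61% × 62% × 21% = 7.9422% of Crosswind Logistics SA.
Chain via Ironwood Manufacturing Inc. → Ashford Foods Inc. (R1): 39% × 56% × 64% = 13.9776% of Crosswind Logistics SA.
Aggregating (R2): 7.9422% + 13.9776% = 21.9198%.

21.9198%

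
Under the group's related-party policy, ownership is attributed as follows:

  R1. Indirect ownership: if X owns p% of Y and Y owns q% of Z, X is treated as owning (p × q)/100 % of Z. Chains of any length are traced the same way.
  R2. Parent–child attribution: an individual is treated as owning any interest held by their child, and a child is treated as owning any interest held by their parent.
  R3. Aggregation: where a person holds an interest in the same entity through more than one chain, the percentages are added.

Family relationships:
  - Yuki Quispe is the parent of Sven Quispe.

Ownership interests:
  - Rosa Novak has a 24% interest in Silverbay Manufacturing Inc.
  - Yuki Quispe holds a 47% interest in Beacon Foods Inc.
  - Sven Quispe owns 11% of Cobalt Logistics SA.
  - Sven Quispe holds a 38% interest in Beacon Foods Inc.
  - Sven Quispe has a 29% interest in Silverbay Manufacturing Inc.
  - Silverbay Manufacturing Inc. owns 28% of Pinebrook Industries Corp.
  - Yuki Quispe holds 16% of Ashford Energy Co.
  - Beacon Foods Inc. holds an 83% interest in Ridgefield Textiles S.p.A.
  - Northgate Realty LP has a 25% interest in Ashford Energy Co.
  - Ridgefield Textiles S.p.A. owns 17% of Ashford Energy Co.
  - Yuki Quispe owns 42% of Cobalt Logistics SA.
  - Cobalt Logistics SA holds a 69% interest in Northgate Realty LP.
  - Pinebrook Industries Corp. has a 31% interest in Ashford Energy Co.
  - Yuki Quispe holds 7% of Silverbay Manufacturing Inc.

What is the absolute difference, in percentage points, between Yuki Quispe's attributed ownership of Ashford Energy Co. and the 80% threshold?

By parent–child attribution (R2), Yuki Quispe is treated as also owning Sven Quispe's interest in Silverbay Manufacturing Inc, giving 7% + 29% = 36%.
By parent–child attribution (R2), Yuki Quispe is treated as also owning Sven Quispe's interest in Cobalt Logistics SA, giving 42% + 11% = 53%.
By parent–child attribution (R2), Yuki Quispe is treated as also owning Sven Quispe's interest in Beacon Foods Inc, giving 47% + 38% = 85%.
Chain via Silverbay Manufacturing Inc. → Pinebrook Industries Corp. (R1): 36% × 28% × 31% = 3.1248% of Ashford Energy Co.
Chain via Cobalt Logistics SA → Northgate Realty LP (R1): 53% × 69% × 25% = 9.1425% of Ashford Energy Co.
Chain via Beacon Foods Inc. → Ridgefield Textiles S.p.A. (R1): 85% × 83% × 17% = 11.9935% of Ashford Energy Co.
Direct interest in Ashford Energy Co: 16%.
Aggregating (R3): 3.1248% + 9.1425% + 11.9935% + 16% = 40.2608%.
40.2608% falls short of the 80% threshold by 39.7392 percentage points.

39.7392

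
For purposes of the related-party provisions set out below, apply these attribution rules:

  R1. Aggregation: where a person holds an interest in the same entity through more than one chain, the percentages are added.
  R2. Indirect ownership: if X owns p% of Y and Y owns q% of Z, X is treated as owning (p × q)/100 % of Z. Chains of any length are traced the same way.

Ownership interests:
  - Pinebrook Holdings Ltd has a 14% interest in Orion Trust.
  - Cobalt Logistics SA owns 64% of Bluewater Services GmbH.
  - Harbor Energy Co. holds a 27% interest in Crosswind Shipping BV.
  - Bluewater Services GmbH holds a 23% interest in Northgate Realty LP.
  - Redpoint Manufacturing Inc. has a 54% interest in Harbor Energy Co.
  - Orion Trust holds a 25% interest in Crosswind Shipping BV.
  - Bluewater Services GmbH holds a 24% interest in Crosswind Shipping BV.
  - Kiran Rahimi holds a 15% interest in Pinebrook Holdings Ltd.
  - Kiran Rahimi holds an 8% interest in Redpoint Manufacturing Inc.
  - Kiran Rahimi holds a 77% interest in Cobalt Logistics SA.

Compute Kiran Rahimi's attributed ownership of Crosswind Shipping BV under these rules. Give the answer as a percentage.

13.5186%

Chain via Pinebrook Holdings Ltd → Orion Trust (R2): 15% × 14% × 25% = 0.525% of Crosswind Shipping BV.
Chain via Cobalt Logistics SA → Bluewater Services GmbH (R2): 77% × 64% × 24% = 11.8272% of Crosswind Shipping BV.
Chain via Redpoint Manufacturing Inc. → Harbor Energy Co. (R2): 8% × 54% × 27% = 1.1664% of Crosswind Shipping BV.
Aggregating (R1): 0.525% + 11.8272% + 1.1664% = 13.5186%.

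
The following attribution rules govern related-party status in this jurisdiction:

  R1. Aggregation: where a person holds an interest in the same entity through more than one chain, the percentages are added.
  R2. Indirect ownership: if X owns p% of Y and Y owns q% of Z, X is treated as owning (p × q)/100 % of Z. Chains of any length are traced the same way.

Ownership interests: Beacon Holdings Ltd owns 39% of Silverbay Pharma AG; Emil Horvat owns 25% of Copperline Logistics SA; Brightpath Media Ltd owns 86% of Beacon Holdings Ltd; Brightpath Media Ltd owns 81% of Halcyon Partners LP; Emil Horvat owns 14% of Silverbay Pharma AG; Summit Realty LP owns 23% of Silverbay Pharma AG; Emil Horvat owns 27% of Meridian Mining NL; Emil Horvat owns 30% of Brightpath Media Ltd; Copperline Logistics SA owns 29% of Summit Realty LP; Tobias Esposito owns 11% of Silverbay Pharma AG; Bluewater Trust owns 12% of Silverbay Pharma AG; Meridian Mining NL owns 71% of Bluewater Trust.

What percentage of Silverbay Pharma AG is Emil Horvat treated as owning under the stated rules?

Chain via Copperline Logistics SA → Summit Realty LP (R2): 25% × 29% × 23% = 1.6675% of Silverbay Pharma AG.
Chain via Meridian Mining NL → Bluewater Trust (R2): 27% × 71% × 12% = 2.3004% of Silverbay Pharma AG.
Chain via Brightpath Media Ltd → Beacon Holdings Ltd (R2): 30% × 86% × 39% = 10.062% of Silverbay Pharma AG.
Direct interest in Silverbay Pharma AG: 14%.
Aggregating (R1): 1.6675% + 2.3004% + 10.062% + 14% = 28.0299%.

28.0299%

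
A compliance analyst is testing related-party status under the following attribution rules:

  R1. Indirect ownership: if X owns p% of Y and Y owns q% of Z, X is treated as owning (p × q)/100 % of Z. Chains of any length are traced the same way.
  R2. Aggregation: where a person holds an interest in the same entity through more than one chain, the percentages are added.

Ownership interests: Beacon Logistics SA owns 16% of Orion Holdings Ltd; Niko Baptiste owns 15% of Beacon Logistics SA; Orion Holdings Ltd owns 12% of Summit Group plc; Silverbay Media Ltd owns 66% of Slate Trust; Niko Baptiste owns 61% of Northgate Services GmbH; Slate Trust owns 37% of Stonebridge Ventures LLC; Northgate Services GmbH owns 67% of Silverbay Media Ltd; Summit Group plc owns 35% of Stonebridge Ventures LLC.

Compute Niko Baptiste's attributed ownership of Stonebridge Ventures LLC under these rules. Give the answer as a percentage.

Chain via Beacon Logistics SA → Orion Holdings Ltd → Summit Group plc (R1): 15% × 16% × 12% × 35% = 0.1008% of Stonebridge Ventures LLC.
Chain via Northgate Services GmbH → Silverbay Media Ltd → Slate Trust (R1): 61% × 67% × 66% × 37% = 9.980454% of Stonebridge Ventures LLC.
Aggregating (R2): 0.1008% + 9.980454% = 10.081254%.

10.081254%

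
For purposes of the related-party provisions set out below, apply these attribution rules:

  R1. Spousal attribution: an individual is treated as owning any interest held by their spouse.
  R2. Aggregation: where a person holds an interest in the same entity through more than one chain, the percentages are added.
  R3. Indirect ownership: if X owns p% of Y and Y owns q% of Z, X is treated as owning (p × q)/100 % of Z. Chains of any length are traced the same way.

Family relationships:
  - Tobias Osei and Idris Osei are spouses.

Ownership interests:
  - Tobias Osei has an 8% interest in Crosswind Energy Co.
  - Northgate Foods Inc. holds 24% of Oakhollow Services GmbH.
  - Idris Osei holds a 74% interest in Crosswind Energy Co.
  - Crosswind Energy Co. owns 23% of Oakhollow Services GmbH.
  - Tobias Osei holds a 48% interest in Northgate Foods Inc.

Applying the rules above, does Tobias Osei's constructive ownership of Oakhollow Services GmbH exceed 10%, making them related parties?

Yes

By spousal attribution (R1), Tobias Osei is treated as also owning Idris Osei's interest in Crosswind Energy Co, giving 8% + 74% = 82%.
Chain via Crosswind Energy Co. (R3): 82% × 23% = 18.86% of Oakhollow Services GmbH.
Chain via Northgate Foods Inc. (R3): 48% × 24% = 11.52% of Oakhollow Services GmbH.
Aggregating (R2): 18.86% + 11.52% = 30.38%.
30.38% exceeds the 10% threshold, so Tobias is a related party to Oakhollow Services GmbH.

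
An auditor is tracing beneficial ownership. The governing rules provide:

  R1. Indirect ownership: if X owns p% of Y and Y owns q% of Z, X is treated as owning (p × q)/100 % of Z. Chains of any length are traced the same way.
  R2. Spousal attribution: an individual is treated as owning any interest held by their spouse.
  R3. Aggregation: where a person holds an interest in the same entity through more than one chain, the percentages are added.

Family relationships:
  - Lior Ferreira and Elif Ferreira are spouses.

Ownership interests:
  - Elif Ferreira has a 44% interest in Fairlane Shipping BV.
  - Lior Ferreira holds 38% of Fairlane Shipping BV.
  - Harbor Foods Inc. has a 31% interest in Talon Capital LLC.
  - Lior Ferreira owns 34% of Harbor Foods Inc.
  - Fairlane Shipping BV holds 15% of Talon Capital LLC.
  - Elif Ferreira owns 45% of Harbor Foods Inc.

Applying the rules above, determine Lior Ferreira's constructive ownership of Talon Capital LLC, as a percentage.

36.79%

By spousal attribution (R2), Lior Ferreira is treated as also owning Elif Ferreira's interest in Fairlane Shipping BV, giving 38% + 44% = 82%.
By spousal attribution (R2), Lior Ferreira is treated as also owning Elif Ferreira's interest in Harbor Foods Inc, giving 34% + 45% = 79%.
Chain via Fairlane Shipping BV (R1): 82% × 15% = 12.3% of Talon Capital LLC.
Chain via Harbor Foods Inc. (R1): 79% × 31% = 24.49% of Talon Capital LLC.
Aggregating (R3): 12.3% + 24.49% = 36.79%.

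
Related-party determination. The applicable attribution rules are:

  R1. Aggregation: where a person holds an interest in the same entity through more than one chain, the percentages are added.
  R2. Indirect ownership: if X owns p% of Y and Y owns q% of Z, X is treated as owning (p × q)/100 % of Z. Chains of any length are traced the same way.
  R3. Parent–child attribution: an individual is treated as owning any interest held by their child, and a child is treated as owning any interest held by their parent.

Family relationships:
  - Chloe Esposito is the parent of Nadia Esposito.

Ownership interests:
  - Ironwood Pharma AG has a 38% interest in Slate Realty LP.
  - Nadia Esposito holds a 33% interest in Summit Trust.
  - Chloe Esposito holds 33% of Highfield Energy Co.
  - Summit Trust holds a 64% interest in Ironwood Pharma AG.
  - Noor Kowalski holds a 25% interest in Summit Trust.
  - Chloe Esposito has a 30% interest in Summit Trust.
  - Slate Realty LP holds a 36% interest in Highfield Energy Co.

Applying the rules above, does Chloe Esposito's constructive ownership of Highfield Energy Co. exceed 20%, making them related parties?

By parent–child attribution (R3), Chloe Esposito is treated as also owning Nadia Esposito's interest in Summit Trust, giving 30% + 33% = 63%.
Chain via Summit Trust → Ironwood Pharma AG → Slate Realty LP (R2): 63% × 64% × 38% × 36% = 5.515776% of Highfield Energy Co.
Direct interest in Highfield Energy Co: 33%.
Aggregating (R1): 5.515776% + 33% = 38.515776%.
38.515776% exceeds the 20% threshold, so Chloe is a related party to Highfield Energy Co.

Yes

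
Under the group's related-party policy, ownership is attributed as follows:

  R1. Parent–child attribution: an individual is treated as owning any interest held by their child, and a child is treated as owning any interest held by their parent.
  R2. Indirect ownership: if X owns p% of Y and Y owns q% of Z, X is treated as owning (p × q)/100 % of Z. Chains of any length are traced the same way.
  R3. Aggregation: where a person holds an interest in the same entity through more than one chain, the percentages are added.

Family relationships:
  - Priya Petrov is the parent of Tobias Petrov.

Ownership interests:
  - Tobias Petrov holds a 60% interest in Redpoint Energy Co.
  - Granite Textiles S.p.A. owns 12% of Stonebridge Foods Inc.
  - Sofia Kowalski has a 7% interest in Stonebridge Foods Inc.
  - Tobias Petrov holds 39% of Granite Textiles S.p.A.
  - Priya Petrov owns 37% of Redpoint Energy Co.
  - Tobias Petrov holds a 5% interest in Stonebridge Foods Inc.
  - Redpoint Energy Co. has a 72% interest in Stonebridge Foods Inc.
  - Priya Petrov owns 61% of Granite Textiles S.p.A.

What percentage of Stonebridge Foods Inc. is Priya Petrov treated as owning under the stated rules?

86.84%

By parent–child attribution (R1), Priya Petrov is treated as also owning Tobias Petrov's interest in Granite Textiles S.p.A, giving 61% + 39% = 100%.
By parent–child attribution (R1), Priya Petrov is treated as also owning Tobias Petrov's interest in Redpoint Energy Co, giving 37% + 60% = 97%.
By parent–child attribution (R1), Priya Petrov is treated as owning Tobias Petrov's 5% interest in Stonebridge Foods Inc.
Chain via Granite Textiles S.p.A. (R2): 100% × 12% = 12% of Stonebridge Foods Inc.
Chain via Redpoint Energy Co. (R2): 97% × 72% = 69.84% of Stonebridge Foods Inc.
Direct interest in Stonebridge Foods Inc: 5%.
Aggregating (R3): 12% + 69.84% + 5% = 86.84%.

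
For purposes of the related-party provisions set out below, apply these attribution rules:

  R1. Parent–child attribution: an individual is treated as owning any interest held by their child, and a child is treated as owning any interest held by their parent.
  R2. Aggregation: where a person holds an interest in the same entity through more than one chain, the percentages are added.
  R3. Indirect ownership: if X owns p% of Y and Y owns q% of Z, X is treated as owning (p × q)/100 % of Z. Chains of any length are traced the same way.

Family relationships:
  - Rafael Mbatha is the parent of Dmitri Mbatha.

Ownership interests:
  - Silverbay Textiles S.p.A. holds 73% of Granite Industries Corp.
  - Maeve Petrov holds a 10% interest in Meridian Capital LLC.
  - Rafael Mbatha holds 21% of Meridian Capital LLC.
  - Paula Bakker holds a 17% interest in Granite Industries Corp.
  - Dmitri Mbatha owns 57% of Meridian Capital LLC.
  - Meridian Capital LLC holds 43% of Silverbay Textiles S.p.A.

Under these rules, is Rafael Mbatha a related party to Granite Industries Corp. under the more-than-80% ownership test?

By parent–child attribution (R1), Rafael Mbatha is treated as also owning Dmitri Mbatha's interest in Meridian Capital LLC, giving 21% + 57% = 78%.
Chain via Meridian Capital LLC → Silverbay Textiles S.p.A. (R3): 78% × 43% × 73% = 24.4842% of Granite Industries Corp.
24.4842% does not exceed the 80% threshold, so Rafael is not a related party to Granite Industries Corp.

No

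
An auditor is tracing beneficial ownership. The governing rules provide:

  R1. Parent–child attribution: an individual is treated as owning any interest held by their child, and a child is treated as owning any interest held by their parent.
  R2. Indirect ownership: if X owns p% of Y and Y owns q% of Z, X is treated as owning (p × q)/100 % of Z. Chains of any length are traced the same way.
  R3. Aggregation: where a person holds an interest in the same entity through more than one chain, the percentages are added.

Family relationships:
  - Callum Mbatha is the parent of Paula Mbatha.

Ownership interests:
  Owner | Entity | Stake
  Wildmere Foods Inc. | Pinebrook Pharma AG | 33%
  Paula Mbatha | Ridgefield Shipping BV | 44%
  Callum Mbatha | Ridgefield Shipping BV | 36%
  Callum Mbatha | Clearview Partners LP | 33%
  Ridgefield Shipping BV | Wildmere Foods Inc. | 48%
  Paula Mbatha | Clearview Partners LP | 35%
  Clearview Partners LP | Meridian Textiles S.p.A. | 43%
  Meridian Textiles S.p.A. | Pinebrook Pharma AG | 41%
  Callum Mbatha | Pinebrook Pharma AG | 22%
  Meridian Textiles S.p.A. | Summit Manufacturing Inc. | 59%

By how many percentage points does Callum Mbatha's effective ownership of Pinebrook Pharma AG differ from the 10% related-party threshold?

36.6604

By parent–child attribution (R1), Callum Mbatha is treated as also owning Paula Mbatha's interest in Ridgefield Shipping BV, giving 36% + 44% = 80%.
By parent–child attribution (R1), Callum Mbatha is treated as also owning Paula Mbatha's interest in Clearview Partners LP, giving 33% + 35% = 68%.
Chain via Ridgefield Shipping BV → Wildmere Foods Inc. (R2): 80% × 48% × 33% = 12.672% of Pinebrook Pharma AG.
Chain via Clearview Partners LP → Meridian Textiles S.p.A. (R2): 68% × 43% × 41% = 11.9884% of Pinebrook Pharma AG.
Direct interest in Pinebrook Pharma AG: 22%.
Aggregating (R3): 12.672% + 11.9884% + 22% = 46.6604%.
46.6604% exceeds the 10% threshold by 36.6604 percentage points.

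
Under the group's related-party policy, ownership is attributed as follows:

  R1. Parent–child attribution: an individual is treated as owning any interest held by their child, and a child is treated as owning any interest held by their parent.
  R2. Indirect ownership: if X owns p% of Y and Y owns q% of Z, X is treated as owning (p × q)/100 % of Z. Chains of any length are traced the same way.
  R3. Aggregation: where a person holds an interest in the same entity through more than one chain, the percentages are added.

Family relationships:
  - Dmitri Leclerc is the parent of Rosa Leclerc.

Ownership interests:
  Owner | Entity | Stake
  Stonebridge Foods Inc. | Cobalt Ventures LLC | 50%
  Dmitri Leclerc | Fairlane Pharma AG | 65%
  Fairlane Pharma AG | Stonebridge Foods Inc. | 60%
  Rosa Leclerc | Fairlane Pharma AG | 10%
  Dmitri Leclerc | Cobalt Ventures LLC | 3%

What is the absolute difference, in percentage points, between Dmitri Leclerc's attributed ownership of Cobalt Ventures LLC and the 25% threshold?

0.5

By parent–child attribution (R1), Dmitri Leclerc is treated as also owning Rosa Leclerc's interest in Fairlane Pharma AG, giving 65% + 10% = 75%.
Chain via Fairlane Pharma AG → Stonebridge Foods Inc. (R2): 75% × 60% × 50% = 22.5% of Cobalt Ventures LLC.
Direct interest in Cobalt Ventures LLC: 3%.
Aggregating (R3): 22.5% + 3% = 25.5%.
25.5% exceeds the 25% threshold by 0.5 percentage points.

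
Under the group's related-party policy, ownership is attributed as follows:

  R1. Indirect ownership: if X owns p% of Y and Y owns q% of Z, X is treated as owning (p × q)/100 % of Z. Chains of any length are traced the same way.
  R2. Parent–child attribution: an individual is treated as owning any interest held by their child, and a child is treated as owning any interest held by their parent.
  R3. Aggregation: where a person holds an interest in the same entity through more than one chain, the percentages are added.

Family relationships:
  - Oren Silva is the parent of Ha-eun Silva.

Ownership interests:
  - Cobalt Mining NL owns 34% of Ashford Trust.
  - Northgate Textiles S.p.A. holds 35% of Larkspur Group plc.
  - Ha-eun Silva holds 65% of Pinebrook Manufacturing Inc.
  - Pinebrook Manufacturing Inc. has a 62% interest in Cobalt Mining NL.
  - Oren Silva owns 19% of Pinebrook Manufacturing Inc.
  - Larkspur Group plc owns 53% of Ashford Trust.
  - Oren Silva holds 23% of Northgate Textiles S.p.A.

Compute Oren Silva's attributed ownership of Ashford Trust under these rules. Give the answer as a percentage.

By parent–child attribution (R2), Oren Silva is treated as also owning Ha-eun Silva's interest in Pinebrook Manufacturing Inc, giving 19% + 65% = 84%.
Chain via Pinebrook Manufacturing Inc. → Cobalt Mining NL (R1): 84% × 62% × 34% = 17.7072% of Ashford Trust.
Chain via Northgate Textiles S.p.A. → Larkspur Group plc (R1): 23% × 35% × 53% = 4.2665% of Ashford Trust.
Aggregating (R3): 17.7072% + 4.2665% = 21.9737%.

21.9737%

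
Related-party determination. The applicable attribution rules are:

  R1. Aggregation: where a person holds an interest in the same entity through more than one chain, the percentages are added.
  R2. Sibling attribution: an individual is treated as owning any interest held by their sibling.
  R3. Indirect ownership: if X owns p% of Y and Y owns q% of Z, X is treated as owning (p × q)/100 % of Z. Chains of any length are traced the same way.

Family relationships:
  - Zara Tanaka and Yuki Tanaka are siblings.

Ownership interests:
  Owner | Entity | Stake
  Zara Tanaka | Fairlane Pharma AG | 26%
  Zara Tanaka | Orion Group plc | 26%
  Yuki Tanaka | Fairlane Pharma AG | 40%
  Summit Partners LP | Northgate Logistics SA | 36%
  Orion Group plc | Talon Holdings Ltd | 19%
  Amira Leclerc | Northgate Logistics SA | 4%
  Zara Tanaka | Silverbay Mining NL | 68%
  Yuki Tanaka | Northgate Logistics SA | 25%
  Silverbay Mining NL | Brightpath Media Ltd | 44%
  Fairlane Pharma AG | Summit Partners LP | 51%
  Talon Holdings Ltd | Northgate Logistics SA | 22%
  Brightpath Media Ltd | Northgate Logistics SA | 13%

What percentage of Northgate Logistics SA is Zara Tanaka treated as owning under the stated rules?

42.094%

By sibling attribution (R2), Zara Tanaka is treated as also owning Yuki Tanaka's interest in Fairlane Pharma AG, giving 26% + 40% = 66%.
By sibling attribution (R2), Zara Tanaka is treated as owning Yuki Tanaka's 25% interest in Northgate Logistics SA.
Chain via Fairlane Pharma AG → Summit Partners LP (R3): 66% × 51% × 36% = 12.1176% of Northgate Logistics SA.
Chain via Silverbay Mining NL → Brightpath Media Ltd (R3): 68% × 44% × 13% = 3.8896% of Northgate Logistics SA.
Chain via Orion Group plc → Talon Holdings Ltd (R3): 26% × 19% × 22% = 1.0868% of Northgate Logistics SA.
Direct interest in Northgate Logistics SA: 25%.
Aggregating (R1): 12.1176% + 3.8896% + 1.0868% + 25% = 42.094%.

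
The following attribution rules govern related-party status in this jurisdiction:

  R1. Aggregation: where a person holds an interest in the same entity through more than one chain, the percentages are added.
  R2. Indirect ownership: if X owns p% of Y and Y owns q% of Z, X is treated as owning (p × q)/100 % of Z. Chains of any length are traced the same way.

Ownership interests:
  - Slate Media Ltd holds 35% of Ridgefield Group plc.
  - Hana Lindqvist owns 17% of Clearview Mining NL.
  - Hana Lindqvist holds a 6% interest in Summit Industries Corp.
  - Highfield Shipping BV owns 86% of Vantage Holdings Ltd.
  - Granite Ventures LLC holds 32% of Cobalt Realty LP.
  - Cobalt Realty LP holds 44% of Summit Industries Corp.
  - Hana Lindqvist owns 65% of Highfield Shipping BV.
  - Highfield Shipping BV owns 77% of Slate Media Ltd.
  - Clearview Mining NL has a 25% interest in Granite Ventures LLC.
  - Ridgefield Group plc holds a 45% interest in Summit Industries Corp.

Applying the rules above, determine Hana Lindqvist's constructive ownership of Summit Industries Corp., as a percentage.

14.481275%

Chain via Clearview Mining NL → Granite Ventures LLC → Cobalt Realty LP (R2): 17% × 25% × 32% × 44% = 0.5984% of Summit Industries Corp.
Chain via Highfield Shipping BV → Slate Media Ltd → Ridgefield Group plc (R2): 65% × 77% × 35% × 45% = 7.882875% of Summit Industries Corp.
Direct interest in Summit Industries Corp: 6%.
Aggregating (R1): 0.5984% + 7.882875% + 6% = 14.481275%.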